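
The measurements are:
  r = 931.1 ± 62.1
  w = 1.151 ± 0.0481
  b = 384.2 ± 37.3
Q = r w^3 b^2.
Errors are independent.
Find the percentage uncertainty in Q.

Since Q is a product/quotient, work with relative uncertainties:
  (1·δr/r)² = (1×0.0667)² = 0.00445;  (3·δw/w)² = (3×0.0418)² = 0.0157;  (2·δb/b)² = (2×0.0971)² = 0.0377
δQ/Q = √(0.0579) = 0.241

24.1%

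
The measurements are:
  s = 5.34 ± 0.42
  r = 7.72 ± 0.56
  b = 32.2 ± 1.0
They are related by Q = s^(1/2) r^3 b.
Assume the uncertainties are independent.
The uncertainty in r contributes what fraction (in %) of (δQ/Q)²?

95.0%

(δQ/Q)² = (½·δs/s)² + (3·δr/r)² + (1·δb/b)²
  s term: (0.5×0.0787)² = 0.00155
  r term: (3×0.0725)² = 0.0474
  b term: (1×0.0311)² = 0.000964
Total = 0.0499. Share from r = 0.0474/0.0499 = 0.950.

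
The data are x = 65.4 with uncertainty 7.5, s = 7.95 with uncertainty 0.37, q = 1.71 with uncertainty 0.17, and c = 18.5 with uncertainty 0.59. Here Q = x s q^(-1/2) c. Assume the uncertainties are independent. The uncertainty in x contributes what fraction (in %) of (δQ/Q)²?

(δQ/Q)² = (1·δx/x)² + (1·δs/s)² + (−½·δq/q)² + (1·δc/c)²
  x term: (1×0.115)² = 0.0132
  s term: (1×0.0465)² = 0.00217
  q term: (-0.5×0.0994)² = 0.00247
  c term: (1×0.0319)² = 0.00102
Total = 0.0188. Share from x = 0.0132/0.0188 = 0.699.

69.9%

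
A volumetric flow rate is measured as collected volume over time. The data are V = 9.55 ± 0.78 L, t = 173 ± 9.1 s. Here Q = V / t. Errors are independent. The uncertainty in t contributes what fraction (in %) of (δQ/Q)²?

29.3%

(δQ/Q)² = (1·δV/V)² + (-1·δt/t)²
  V term: (1×0.0817)² = 0.00667
  t term: (-1×0.0526)² = 0.00277
Total = 0.00944. Share from t = 0.00277/0.00944 = 0.293.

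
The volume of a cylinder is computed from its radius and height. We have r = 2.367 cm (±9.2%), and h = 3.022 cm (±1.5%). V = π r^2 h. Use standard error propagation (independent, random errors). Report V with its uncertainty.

53.19 ± 9.82 cm^3

Each factor contributes (exponent × relative error)² to (δV/V)²:
  (2·δr/r)² = (2×0.0920)² = 0.0339;  (1·δh/h)² = (1×0.0150)² = 0.000225
δV/V = √(0.0341) = 0.185
V = 53.19 cm^3, so δV = 0.185 × 53.19 = 9.82 cm^3.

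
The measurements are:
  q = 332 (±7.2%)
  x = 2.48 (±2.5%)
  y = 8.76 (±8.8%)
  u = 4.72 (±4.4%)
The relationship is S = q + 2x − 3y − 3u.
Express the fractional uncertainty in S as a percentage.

Each term contributes (cᵢ δxᵢ)² to (δS)²:
  (δq)² = 571;  (2·δx)² = 0.0154;  (3·δy)² = 5.35;  (3·δu)² = 0.388
δS = √(577) = 24.0
S = 297, so δS/S = 24.0/297 = 0.0810.

8.10%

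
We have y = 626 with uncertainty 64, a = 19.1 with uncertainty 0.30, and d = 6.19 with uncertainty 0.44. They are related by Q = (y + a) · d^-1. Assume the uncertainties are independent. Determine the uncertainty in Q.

Let u = y + a = 645. δu = √(δy² + δa²) = √(4100 + 0.0900) = 64.0, so δu/u = 0.0992.
Q is then a monomial in u, d:
δQ/Q = √((δu/u)² + (-1·δd/d)²) = √(0.00984 + 0.00505) = 0.122
Q = 104, so δQ = 0.122 × 104 = 12.7.

12.7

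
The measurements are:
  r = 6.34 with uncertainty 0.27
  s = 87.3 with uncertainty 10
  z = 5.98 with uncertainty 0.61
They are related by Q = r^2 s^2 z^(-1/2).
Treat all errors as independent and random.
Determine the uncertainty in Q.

For a monomial Q ∝ r^2, s^2, z^(-1/2), fractional errors add in quadrature:
  (2·δr/r)² = (2×0.0426)² = 0.00725;  (2·δs/s)² = (2×0.115)² = 0.0525;  (−½·δz/z)² = (-0.5×0.102)² = 0.00260
δQ/Q = √(0.0623) = 0.250
Q = 1.25e+05, so δQ = 0.250 × 1.25e+05 = 31300.

31300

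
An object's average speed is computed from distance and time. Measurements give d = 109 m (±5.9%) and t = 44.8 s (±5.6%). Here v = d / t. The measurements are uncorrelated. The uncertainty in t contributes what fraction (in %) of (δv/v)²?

(δv/v)² = (1·δd/d)² + (-1·δt/t)²
  d term: (1×0.0590)² = 0.00348
  t term: (-1×0.0560)² = 0.00314
Total = 0.00662. Share from t = 0.00314/0.00662 = 0.474.

47.4%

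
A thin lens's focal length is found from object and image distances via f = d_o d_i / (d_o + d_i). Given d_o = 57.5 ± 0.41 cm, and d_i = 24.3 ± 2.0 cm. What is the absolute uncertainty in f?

∂f/∂d_o = (d_i/(d_o+d_i))² = 0.0882;  ∂f/∂d_i = (d_o/(d_o+d_i))² = 0.494
δf = √((∂f/∂d_o · δd_o)² + (∂f/∂d_i · δd_i)²) = √(0.00131 + 0.977) = 0.989 cm

0.989 cm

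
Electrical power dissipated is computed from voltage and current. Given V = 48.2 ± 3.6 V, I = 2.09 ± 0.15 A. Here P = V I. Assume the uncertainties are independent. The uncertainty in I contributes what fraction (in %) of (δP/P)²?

(δP/P)² = (1·δV/V)² + (1·δI/I)²
  V term: (1×0.0747)² = 0.00558
  I term: (1×0.0718)² = 0.00515
Total = 0.0107. Share from I = 0.00515/0.0107 = 0.480.

48.0%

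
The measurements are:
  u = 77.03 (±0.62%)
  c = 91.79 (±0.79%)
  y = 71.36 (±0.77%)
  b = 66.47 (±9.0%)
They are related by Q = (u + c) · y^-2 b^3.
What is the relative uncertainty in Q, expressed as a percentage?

Let w = u + c = 168.8. δw = √(δu² + δc²) = √(0.228 + 0.526) = 0.868, so δw/w = 0.00514.
Q is then a monomial in w, y, b:
δQ/Q = √((δw/w)² + (-2·δy/y)² + (3·δb/b)²) = √(2.65e-05 + 0.000237 + 0.0729) = 0.270

27.0%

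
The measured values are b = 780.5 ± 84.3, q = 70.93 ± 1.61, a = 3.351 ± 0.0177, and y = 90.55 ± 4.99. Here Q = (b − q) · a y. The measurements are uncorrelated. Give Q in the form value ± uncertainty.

215300 ± 28200

Let u = b − q = 709.6. δu = √(δb² + δq²) = √(7110 + 2.59) = 84.3, so δu/u = 0.119.
Q is then a monomial in u, a, y:
δQ/Q = √((δu/u)² + (1·δa/a)² + (1·δy/y)²) = √(0.0141 + 2.79e-05 + 0.00304) = 0.131
Q = 215300, so δQ = 0.131 × 215300 = 28200.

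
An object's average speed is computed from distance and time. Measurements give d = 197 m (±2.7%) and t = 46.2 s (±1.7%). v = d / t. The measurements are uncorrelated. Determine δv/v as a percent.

3.19%

Relative error in a monomial: (δv/v)² = Σ (nᵢ · δxᵢ/xᵢ)².
  (1·δd/d)² = (1×0.0270)² = 0.000729;  (-1·δt/t)² = (-1×0.0170)² = 0.000289
δv/v = √(0.00102) = 0.0319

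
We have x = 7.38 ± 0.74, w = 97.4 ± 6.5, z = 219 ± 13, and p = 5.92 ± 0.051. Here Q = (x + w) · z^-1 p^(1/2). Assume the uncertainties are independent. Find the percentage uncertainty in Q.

Let u = x + w = 105. δu = √(δx² + δw²) = √(0.548 + 42.2) = 6.54, so δu/u = 0.0624.
Q is then a monomial in u, z, p:
δQ/Q = √((δu/u)² + (-1·δz/z)² + (½·δp/p)²) = √(0.00390 + 0.00352 + 1.86e-05) = 0.0863

8.63%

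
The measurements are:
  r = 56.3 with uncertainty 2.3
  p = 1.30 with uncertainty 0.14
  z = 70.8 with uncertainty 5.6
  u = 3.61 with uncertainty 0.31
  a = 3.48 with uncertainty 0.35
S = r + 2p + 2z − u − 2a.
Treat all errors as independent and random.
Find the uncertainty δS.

11.5

S is a linear combination, so absolute uncertainties add in quadrature:
  (δr)² = 5.29;  (2·δp)² = 0.0784;  (2·δz)² = 125;  (δu)² = 0.0961;  (2·δa)² = 0.490
δS = √(131) = 11.5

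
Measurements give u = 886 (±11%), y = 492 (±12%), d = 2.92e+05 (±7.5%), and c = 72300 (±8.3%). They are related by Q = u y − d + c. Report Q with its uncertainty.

Let p = u·y = 4.36e+05. δp/p = √((1·δu/u)² + (1·δy/y)²) = √(0.0121 + 0.0144) = 0.163, so δp = 71000.
Q = p − d + c: δQ = √(δp² + δd² + δc²) = √(5.04e+09 + 4.8e+08 + 3.6e+07) = 74500
Q = 2.16e+05.

(2.16 ± 0.745) × 10^5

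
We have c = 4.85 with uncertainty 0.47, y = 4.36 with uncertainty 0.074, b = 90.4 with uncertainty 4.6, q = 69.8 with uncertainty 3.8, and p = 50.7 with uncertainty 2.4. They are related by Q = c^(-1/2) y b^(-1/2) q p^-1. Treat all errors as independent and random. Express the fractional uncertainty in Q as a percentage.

9.21%

Products/powers → add relative errors in quadrature, weighted by exponent:
  (−½·δc/c)² = (-0.5×0.0969)² = 0.00235;  (1·δy/y)² = (1×0.0170)² = 0.000288;  (−½·δb/b)² = (-0.5×0.0509)² = 0.000647;  (1·δq/q)² = (1×0.0544)² = 0.00296;  (-1·δp/p)² = (-1×0.0473)² = 0.00224
δQ/Q = √(0.00849) = 0.0921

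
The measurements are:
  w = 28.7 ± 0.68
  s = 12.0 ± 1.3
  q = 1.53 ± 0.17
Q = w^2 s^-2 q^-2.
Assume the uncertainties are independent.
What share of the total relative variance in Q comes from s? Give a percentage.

(δQ/Q)² = (2·δw/w)² + (-2·δs/s)² + (-2·δq/q)²
  w term: (2×0.0237)² = 0.00225
  s term: (-2×0.108)² = 0.0469
  q term: (-2×0.111)² = 0.0494
Total = 0.0986. Share from s = 0.0469/0.0986 = 0.476.

47.6%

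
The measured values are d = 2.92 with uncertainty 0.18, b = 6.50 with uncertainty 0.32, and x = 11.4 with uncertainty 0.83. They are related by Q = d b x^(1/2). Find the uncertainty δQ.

Q is a product of powers, so relative uncertainties combine in quadrature:
  (1·δd/d)² = (1×0.0616)² = 0.00380;  (1·δb/b)² = (1×0.0492)² = 0.00242;  (½·δx/x)² = (0.5×0.0728)² = 0.00133
δQ/Q = √(0.00755) = 0.0869
Q = 64.1, so δQ = 0.0869 × 64.1 = 5.57.

5.57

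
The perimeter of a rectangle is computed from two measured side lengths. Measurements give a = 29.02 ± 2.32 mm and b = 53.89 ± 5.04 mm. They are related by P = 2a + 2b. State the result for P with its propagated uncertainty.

Sums and differences: (δP)² = Σ (cᵢ δxᵢ)².
  (2·δa)² = 21.5;  (2·δb)² = 102
δP = √(123) = 11.1 mm
P = 165.8 mm.

165.8 ± 11.1 mm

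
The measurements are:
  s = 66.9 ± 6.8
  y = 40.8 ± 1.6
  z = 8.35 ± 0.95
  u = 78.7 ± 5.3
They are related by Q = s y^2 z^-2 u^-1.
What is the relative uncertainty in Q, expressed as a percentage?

27.0%

Q is a product of powers, so relative uncertainties combine in quadrature:
  (1·δs/s)² = (1×0.102)² = 0.0103;  (2·δy/y)² = (2×0.0392)² = 0.00615;  (-2·δz/z)² = (-2×0.114)² = 0.0518;  (-1·δu/u)² = (-1×0.0673)² = 0.00454
δQ/Q = √(0.0728) = 0.270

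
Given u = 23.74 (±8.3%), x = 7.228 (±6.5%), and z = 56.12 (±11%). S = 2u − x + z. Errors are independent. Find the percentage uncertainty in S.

7.62%

Each term contributes (cᵢ δxᵢ)² to (δS)²:
  (2·δu)² = 15.5;  (δx)² = 0.221;  (δz)² = 38.1
δS = √(53.9) = 7.34
S = 96.37, so δS/S = 7.34/96.37 = 0.0762.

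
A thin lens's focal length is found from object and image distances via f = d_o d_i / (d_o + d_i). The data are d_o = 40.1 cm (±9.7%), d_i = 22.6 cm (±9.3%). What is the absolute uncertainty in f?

0.997 cm

∂f/∂d_o = (d_i/(d_o+d_i))² = 0.130;  ∂f/∂d_i = (d_o/(d_o+d_i))² = 0.409
δf = √((∂f/∂d_o · δd_o)² + (∂f/∂d_i · δd_i)²) = √(0.255 + 0.739) = 0.997 cm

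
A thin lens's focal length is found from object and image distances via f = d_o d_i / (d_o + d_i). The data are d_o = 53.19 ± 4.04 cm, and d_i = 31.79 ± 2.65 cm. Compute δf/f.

0.0594

∂f/∂d_o = (d_i/(d_o+d_i))² = 0.140;  ∂f/∂d_i = (d_o/(d_o+d_i))² = 0.392
δf = √((∂f/∂d_o · δd_o)² + (∂f/∂d_i · δd_i)²) = √(0.320 + 1.08) = 1.18 cm
f = 19.90 cm, so δf/f = 1.18/19.90 = 0.0594.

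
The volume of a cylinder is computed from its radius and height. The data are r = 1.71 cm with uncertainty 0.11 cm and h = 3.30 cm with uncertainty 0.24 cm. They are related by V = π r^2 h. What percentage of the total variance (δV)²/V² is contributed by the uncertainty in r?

75.8%

(δV/V)² = (2·δr/r)² + (1·δh/h)²
  r term: (2×0.0643)² = 0.0166
  h term: (1×0.0727)² = 0.00529
Total = 0.0218. Share from r = 0.0166/0.0218 = 0.758.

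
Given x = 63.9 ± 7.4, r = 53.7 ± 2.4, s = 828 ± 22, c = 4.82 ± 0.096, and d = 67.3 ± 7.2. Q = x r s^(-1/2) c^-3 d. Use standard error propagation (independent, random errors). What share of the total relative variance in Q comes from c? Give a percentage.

11.7%

(δQ/Q)² = (1·δx/x)² + (1·δr/r)² + (−½·δs/s)² + (-3·δc/c)² + (1·δd/d)²
  x term: (1×0.116)² = 0.0134
  r term: (1×0.0447)² = 0.00200
  s term: (-0.5×0.0266)² = 0.000176
  c term: (-3×0.0199)² = 0.00357
  d term: (1×0.107)² = 0.0114
Total = 0.0306. Share from c = 0.00357/0.0306 = 0.117.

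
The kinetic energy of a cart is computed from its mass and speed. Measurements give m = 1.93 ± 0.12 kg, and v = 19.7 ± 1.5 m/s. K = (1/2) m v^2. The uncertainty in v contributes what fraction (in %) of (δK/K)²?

85.7%

(δK/K)² = (1·δm/m)² + (2·δv/v)²
  m term: (1×0.0622)² = 0.00387
  v term: (2×0.0761)² = 0.0232
Total = 0.0271. Share from v = 0.0232/0.0271 = 0.857.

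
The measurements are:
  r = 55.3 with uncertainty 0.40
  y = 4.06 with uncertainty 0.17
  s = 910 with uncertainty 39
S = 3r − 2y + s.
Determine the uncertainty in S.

Absolute uncertainties add in quadrature for a linear combination:
  (3·δr)² = 1.44;  (2·δy)² = 0.116;  (δs)² = 1520
δS = √(1520) = 39.0

39.0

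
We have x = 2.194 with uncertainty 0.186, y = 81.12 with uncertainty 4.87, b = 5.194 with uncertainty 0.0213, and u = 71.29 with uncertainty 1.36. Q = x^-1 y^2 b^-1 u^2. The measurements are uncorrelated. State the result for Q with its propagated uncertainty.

(2.935 ± 0.446) × 10^6

Relative error in a monomial: (δQ/Q)² = Σ (nᵢ · δxᵢ/xᵢ)².
  (-1·δx/x)² = (-1×0.0848)² = 0.00719;  (2·δy/y)² = (2×0.0600)² = 0.0144;  (-1·δb/b)² = (-1×0.00410)² = 1.68e-05;  (2·δu/u)² = (2×0.0191)² = 0.00146
δQ/Q = √(0.0231) = 0.152
Q = 2.935e+06, so δQ = 0.152 × 2.935e+06 = 4.46e+05.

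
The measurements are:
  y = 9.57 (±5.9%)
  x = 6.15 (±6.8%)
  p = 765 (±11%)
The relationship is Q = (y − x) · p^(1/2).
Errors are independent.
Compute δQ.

20.1

Let u = y − x = 3.42. δu = √(δy² + δx²) = √(0.319 + 0.175) = 0.703, so δu/u = 0.205.
Q is then a monomial in u, p:
δQ/Q = √((δu/u)² + (½·δp/p)²) = √(0.0422 + 0.00302) = 0.213
Q = 94.6, so δQ = 0.213 × 94.6 = 20.1.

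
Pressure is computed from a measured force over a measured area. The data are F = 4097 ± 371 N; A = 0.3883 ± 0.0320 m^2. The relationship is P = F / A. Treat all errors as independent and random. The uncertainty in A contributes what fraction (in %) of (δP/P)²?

45.3%

(δP/P)² = (1·δF/F)² + (-1·δA/A)²
  F term: (1×0.0906)² = 0.00820
  A term: (-1×0.0824)² = 0.00679
Total = 0.0150. Share from A = 0.00679/0.0150 = 0.453.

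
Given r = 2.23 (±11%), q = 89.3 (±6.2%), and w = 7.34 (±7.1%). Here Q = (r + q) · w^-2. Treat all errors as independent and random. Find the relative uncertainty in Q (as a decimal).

Let u = r + q = 91.5. δu = √(δr² + δq²) = √(0.0602 + 30.7) = 5.54, so δu/u = 0.0605.
Q is then a monomial in u, w:
δQ/Q = √((δu/u)² + (-2·δw/w)²) = √(0.00367 + 0.0202) = 0.154

0.154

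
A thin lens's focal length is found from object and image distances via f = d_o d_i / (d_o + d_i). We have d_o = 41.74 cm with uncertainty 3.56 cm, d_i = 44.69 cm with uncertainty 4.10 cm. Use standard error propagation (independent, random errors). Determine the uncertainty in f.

1.35 cm

∂f/∂d_o = (d_i/(d_o+d_i))² = 0.267;  ∂f/∂d_i = (d_o/(d_o+d_i))² = 0.233
δf = √((∂f/∂d_o · δd_o)² + (∂f/∂d_i · δd_i)²) = √(0.906 + 0.914) = 1.35 cm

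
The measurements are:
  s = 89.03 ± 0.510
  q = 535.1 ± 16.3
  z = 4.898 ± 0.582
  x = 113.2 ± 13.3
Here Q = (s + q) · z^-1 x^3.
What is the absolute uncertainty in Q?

6.89e+07

Let u = s + q = 624.1. δu = √(δs² + δq²) = √(0.260 + 266) = 16.3, so δu/u = 0.0261.
Q is then a monomial in u, z, x:
δQ/Q = √((δu/u)² + (-1·δz/z)² + (3·δx/x)²) = √(0.000683 + 0.0141 + 0.124) = 0.373
Q = 1.848e+08, so δQ = 0.373 × 1.848e+08 = 6.89e+07.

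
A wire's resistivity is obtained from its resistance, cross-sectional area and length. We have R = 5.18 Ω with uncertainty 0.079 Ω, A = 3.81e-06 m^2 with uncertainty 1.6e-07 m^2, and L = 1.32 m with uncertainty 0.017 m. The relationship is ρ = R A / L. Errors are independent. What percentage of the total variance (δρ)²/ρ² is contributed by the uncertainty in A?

(δρ/ρ)² = (1·δR/R)² + (1·δA/A)² + (-1·δL/L)²
  R term: (1×0.0153)² = 0.000233
  A term: (1×0.0420)² = 0.00176
  L term: (-1×0.0129)² = 0.000166
Total = 0.00216. Share from A = 0.00176/0.00216 = 0.816.

81.6%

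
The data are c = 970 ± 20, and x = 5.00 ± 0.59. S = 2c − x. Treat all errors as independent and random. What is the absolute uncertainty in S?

40.0

Sums and differences: (δS)² = Σ (cᵢ δxᵢ)².
  (2·δc)² = 1600;  (δx)² = 0.348
δS = √(1600) = 40.0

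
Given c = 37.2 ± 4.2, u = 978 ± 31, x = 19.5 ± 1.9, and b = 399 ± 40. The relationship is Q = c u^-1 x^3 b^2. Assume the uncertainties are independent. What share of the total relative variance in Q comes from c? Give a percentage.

9.14%

(δQ/Q)² = (1·δc/c)² + (-1·δu/u)² + (3·δx/x)² + (2·δb/b)²
  c term: (1×0.113)² = 0.0127
  u term: (-1×0.0317)² = 0.00100
  x term: (3×0.0974)² = 0.0854
  b term: (2×0.100)² = 0.0402
Total = 0.139. Share from c = 0.0127/0.139 = 0.0914.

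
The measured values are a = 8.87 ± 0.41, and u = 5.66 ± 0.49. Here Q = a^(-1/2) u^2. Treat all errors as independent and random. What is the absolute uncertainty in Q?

1.88

Each factor contributes (exponent × relative error)² to (δQ/Q)²:
  (−½·δa/a)² = (-0.5×0.0462)² = 0.000534;  (2·δu/u)² = (2×0.0866)² = 0.0300
δQ/Q = √(0.0305) = 0.175
Q = 10.8, so δQ = 0.175 × 10.8 = 1.88.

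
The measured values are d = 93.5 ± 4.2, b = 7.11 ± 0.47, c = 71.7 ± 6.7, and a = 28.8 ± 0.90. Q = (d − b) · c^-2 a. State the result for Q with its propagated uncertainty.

0.484 ± 0.0947

Let u = d − b = 86.4. δu = √(δd² + δb²) = √(17.6 + 0.221) = 4.23, so δu/u = 0.0489.
Q is then a monomial in u, c, a:
δQ/Q = √((δu/u)² + (-2·δc/c)² + (1·δa/a)²) = √(0.00239 + 0.0349 + 0.000977) = 0.196
Q = 0.484, so δQ = 0.196 × 0.484 = 0.0947.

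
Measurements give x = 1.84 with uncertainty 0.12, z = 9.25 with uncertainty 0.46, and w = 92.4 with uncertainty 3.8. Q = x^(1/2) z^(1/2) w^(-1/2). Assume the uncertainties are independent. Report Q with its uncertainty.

0.429 ± 0.0197

Products/powers → add relative errors in quadrature, weighted by exponent:
  (½·δx/x)² = (0.5×0.0652)² = 0.00106;  (½·δz/z)² = (0.5×0.0497)² = 0.000618;  (−½·δw/w)² = (-0.5×0.0411)² = 0.000423
δQ/Q = √(0.00210) = 0.0459
Q = 0.429, so δQ = 0.0459 × 0.429 = 0.0197.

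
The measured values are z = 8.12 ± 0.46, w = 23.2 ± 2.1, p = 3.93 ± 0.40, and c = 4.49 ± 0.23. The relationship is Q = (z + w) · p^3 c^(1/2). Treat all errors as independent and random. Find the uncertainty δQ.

Let u = z + w = 31.3. δu = √(δz² + δw²) = √(0.212 + 4.41) = 2.15, so δu/u = 0.0686.
Q is then a monomial in u, p, c:
δQ/Q = √((δu/u)² + (3·δp/p)² + (½·δc/c)²) = √(0.00471 + 0.0932 + 0.000656) = 0.314
Q = 4030, so δQ = 0.314 × 4030 = 1260.

1260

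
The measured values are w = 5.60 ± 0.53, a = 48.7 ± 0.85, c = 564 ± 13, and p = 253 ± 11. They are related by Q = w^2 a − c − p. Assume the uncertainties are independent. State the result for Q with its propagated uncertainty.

710 ± 291

Let h = w^2·a = 1530. δh/h = √((2·δw/w)² + (1·δa/a)²) = √(0.0358 + 0.000305) = 0.190, so δh = 290.
Q = h − c − p: δQ = √(δh² + δc² + δp²) = √(84300 + 169 + 121) = 291
Q = 710.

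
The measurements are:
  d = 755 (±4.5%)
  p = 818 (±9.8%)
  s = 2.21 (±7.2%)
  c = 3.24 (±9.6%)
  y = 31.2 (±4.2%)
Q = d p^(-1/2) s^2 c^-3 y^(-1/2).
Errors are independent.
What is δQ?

0.224

Each factor contributes (exponent × relative error)² to (δQ/Q)²:
  (1·δd/d)² = (1×0.0450)² = 0.00203;  (−½·δp/p)² = (-0.5×0.0980)² = 0.00240;  (2·δs/s)² = (2×0.0720)² = 0.0207;  (-3·δc/c)² = (-3×0.0960)² = 0.0829;  (−½·δy/y)² = (-0.5×0.0420)² = 0.000441
δQ/Q = √(0.109) = 0.329
Q = 0.679, so δQ = 0.329 × 0.679 = 0.224.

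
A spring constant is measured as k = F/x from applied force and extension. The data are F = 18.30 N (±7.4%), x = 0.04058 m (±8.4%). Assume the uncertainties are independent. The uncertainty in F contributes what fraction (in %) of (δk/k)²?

(δk/k)² = (1·δF/F)² + (-1·δx/x)²
  F term: (1×0.0740)² = 0.00548
  x term: (-1×0.0840)² = 0.00706
Total = 0.0125. Share from F = 0.00548/0.0125 = 0.437.

43.7%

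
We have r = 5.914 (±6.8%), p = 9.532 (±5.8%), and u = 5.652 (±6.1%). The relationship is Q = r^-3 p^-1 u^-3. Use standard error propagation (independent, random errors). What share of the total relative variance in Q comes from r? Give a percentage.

53.0%

(δQ/Q)² = (-3·δr/r)² + (-1·δp/p)² + (-3·δu/u)²
  r term: (-3×0.0680)² = 0.0416
  p term: (-1×0.0580)² = 0.00336
  u term: (-3×0.0610)² = 0.0335
Total = 0.0785. Share from r = 0.0416/0.0785 = 0.530.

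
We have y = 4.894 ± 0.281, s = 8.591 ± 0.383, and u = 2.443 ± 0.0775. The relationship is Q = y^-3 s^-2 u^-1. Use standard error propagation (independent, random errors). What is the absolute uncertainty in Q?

9.3e-06

Q is a product of powers, so relative uncertainties combine in quadrature:
  (-3·δy/y)² = (-3×0.0574)² = 0.0297;  (-2·δs/s)² = (-2×0.0446)² = 0.00795;  (-1·δu/u)² = (-1×0.0317)² = 0.00101
δQ/Q = √(0.0386) = 0.197
Q = 4.731e-05, so δQ = 0.197 × 4.731e-05 = 9.3e-06.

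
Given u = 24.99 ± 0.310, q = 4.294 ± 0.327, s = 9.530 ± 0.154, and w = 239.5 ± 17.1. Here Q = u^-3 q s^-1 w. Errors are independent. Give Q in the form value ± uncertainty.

0.006915 ± 0.000774

Products/powers → add relative errors in quadrature, weighted by exponent:
  (-3·δu/u)² = (-3×0.0124)² = 0.00138;  (1·δq/q)² = (1×0.0762)² = 0.00580;  (-1·δs/s)² = (-1×0.0162)² = 0.000261;  (1·δw/w)² = (1×0.0714)² = 0.00510
δQ/Q = √(0.0125) = 0.112
Q = 0.006915, so δQ = 0.112 × 0.006915 = 0.000774.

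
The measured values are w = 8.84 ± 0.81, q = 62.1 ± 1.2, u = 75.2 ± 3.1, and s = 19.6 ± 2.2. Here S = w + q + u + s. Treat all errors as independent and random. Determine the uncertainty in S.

Absolute uncertainties add in quadrature for a linear combination:
  (δw)² = 0.656;  (δq)² = 1.44;  (δu)² = 9.61;  (δs)² = 4.84
δS = √(16.5) = 4.07

4.07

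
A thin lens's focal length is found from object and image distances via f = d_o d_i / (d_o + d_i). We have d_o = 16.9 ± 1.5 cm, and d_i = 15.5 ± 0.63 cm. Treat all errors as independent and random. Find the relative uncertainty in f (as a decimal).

0.0475

∂f/∂d_o = (d_i/(d_o+d_i))² = 0.229;  ∂f/∂d_i = (d_o/(d_o+d_i))² = 0.272
δf = √((∂f/∂d_o · δd_o)² + (∂f/∂d_i · δd_i)²) = √(0.118 + 0.0294) = 0.384 cm
f = 8.08 cm, so δf/f = 0.384/8.08 = 0.0475.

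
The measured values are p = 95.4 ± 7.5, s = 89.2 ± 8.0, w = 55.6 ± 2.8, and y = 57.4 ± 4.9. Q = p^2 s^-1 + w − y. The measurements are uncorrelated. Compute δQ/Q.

0.193

Let h = p^2·s^-1 = 102. δh/h = √((2·δp/p)² + (-1·δs/s)²) = √(0.0247 + 0.00804) = 0.181, so δh = 18.5.
Q = h + w − y: δQ = √(δh² + δw² + δy²) = √(341 + 7.84 + 24.0) = 19.3
Q = 100, so δQ/Q = 19.3/100 = 0.193.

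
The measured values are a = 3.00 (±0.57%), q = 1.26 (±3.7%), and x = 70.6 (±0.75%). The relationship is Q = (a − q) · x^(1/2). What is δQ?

0.421

Let u = a − q = 1.74. δu = √(δa² + δq²) = √(0.000292 + 0.00217) = 0.0497, so δu/u = 0.0285.
Q is then a monomial in u, x:
δQ/Q = √((δu/u)² + (½·δx/x)²) = √(0.000814 + 1.41e-05) = 0.0288
Q = 14.6, so δQ = 0.0288 × 14.6 = 0.421.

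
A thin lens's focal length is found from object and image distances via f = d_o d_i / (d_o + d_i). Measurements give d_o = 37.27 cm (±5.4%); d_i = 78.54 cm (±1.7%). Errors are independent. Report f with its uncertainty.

∂f/∂d_o = (d_i/(d_o+d_i))² = 0.460;  ∂f/∂d_i = (d_o/(d_o+d_i))² = 0.104
δf = √((∂f/∂d_o · δd_o)² + (∂f/∂d_i · δd_i)²) = √(0.857 + 0.0191) = 0.936 cm
f = 25.28 cm.

25.28 ± 0.936 cm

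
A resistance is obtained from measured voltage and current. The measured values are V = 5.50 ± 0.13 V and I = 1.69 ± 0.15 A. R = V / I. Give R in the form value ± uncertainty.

3.25 ± 0.299 Ω

Each factor contributes (exponent × relative error)² to (δR/R)²:
  (1·δV/V)² = (1×0.0236)² = 0.000559;  (-1·δI/I)² = (-1×0.0888)² = 0.00788
δR/R = √(0.00844) = 0.0919
R = 3.25 Ω, so δR = 0.0919 × 3.25 = 0.299 Ω.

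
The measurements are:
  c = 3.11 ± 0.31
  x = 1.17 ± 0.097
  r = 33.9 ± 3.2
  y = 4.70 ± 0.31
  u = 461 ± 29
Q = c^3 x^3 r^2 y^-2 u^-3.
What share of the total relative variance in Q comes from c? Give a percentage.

(δQ/Q)² = (3·δc/c)² + (3·δx/x)² + (2·δr/r)² + (-2·δy/y)² + (-3·δu/u)²
  c term: (3×0.0997)² = 0.0894
  x term: (3×0.0829)² = 0.0619
  r term: (2×0.0944)² = 0.0356
  y term: (-2×0.0660)² = 0.0174
  u term: (-3×0.0629)² = 0.0356
Total = 0.240. Share from c = 0.0894/0.240 = 0.373.

37.3%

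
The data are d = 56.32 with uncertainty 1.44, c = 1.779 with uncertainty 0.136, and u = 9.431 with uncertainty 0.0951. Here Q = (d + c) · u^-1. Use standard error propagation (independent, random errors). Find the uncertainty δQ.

0.165

Let w = d + c = 58.10. δw = √(δd² + δc²) = √(2.07 + 0.0185) = 1.45, so δw/w = 0.0249.
Q is then a monomial in w, u:
δQ/Q = √((δw/w)² + (-1·δu/u)²) = √(0.000620 + 0.000102) = 0.0269
Q = 6.160, so δQ = 0.0269 × 6.160 = 0.165.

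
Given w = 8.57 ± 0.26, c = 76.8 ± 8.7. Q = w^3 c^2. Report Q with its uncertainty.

Products/powers → add relative errors in quadrature, weighted by exponent:
  (3·δw/w)² = (3×0.0303)² = 0.00828;  (2·δc/c)² = (2×0.113)² = 0.0513
δQ/Q = √(0.0596) = 0.244
Q = 3.71e+06, so δQ = 0.244 × 3.71e+06 = 9.06e+05.

(3.71 ± 0.906) × 10^6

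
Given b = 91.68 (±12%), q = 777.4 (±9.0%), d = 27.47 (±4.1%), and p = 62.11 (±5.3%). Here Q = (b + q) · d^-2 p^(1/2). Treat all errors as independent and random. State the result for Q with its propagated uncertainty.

Let u = b + q = 869.1. δu = √(δb² + δq²) = √(121 + 4900) = 70.8, so δu/u = 0.0815.
Q is then a monomial in u, d, p:
δQ/Q = √((δu/u)² + (-2·δd/d)² + (½·δp/p)²) = √(0.00664 + 0.00672 + 0.000702) = 0.119
Q = 9.077, so δQ = 0.119 × 9.077 = 1.08.

9.077 ± 1.08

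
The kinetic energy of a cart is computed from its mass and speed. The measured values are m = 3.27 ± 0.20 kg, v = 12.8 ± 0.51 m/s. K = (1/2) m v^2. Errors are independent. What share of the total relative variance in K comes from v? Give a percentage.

(δK/K)² = (1·δm/m)² + (2·δv/v)²
  m term: (1×0.0612)² = 0.00374
  v term: (2×0.0398)² = 0.00635
Total = 0.0101. Share from v = 0.00635/0.0101 = 0.629.

62.9%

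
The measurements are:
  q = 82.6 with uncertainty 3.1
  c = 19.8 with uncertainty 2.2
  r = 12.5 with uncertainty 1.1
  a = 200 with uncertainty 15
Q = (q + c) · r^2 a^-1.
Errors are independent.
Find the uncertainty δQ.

15.6

Let u = q + c = 102. δu = √(δq² + δc²) = √(9.61 + 4.84) = 3.80, so δu/u = 0.0371.
Q is then a monomial in u, r, a:
δQ/Q = √((δu/u)² + (2·δr/r)² + (-1·δa/a)²) = √(0.00138 + 0.0310 + 0.00562) = 0.195
Q = 80.0, so δQ = 0.195 × 80.0 = 15.6.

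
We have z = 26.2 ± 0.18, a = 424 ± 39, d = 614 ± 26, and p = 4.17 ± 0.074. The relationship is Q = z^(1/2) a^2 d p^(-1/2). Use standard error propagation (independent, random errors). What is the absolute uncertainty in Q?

5.23e+07

Products/powers → add relative errors in quadrature, weighted by exponent:
  (½·δz/z)² = (0.5×0.00687)² = 1.18e-05;  (2·δa/a)² = (2×0.0920)² = 0.0338;  (1·δd/d)² = (1×0.0423)² = 0.00179;  (−½·δp/p)² = (-0.5×0.0177)² = 7.87e-05
δQ/Q = √(0.0357) = 0.189
Q = 2.77e+08, so δQ = 0.189 × 2.77e+08 = 5.23e+07.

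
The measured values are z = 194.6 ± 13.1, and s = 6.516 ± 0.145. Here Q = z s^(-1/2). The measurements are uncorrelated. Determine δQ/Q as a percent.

Since Q is a product/quotient, work with relative uncertainties:
  (1·δz/z)² = (1×0.0673)² = 0.00453;  (−½·δs/s)² = (-0.5×0.0223)² = 0.000124
δQ/Q = √(0.00466) = 0.0682

6.82%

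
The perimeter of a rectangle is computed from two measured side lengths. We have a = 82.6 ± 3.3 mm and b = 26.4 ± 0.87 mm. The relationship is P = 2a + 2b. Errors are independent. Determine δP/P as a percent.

3.13%

P is a linear combination, so absolute uncertainties add in quadrature:
  (2·δa)² = 43.6;  (2·δb)² = 3.03
δP = √(46.6) = 6.83 mm
P = 218 mm, so δP/P = 6.83/218 = 0.0313.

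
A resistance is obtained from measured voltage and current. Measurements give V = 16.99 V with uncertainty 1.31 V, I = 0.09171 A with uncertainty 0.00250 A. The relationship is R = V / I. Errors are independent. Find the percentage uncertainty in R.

8.18%

Products/powers → add relative errors in quadrature, weighted by exponent:
  (1·δV/V)² = (1×0.0771)² = 0.00595;  (-1·δI/I)² = (-1×0.0273)² = 0.000743
δR/R = √(0.00669) = 0.0818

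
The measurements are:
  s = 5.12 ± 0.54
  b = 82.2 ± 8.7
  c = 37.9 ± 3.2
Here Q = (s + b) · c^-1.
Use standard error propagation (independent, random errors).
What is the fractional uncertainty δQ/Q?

Let u = s + b = 87.3. δu = √(δs² + δb²) = √(0.292 + 75.7) = 8.72, so δu/u = 0.0998.
Q is then a monomial in u, c:
δQ/Q = √((δu/u)² + (-1·δc/c)²) = √(0.00997 + 0.00713) = 0.131

0.131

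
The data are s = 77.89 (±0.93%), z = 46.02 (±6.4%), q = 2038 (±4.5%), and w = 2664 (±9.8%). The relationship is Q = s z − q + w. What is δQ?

361

Let p = s·z = 3584. δp/p = √((1·δs/s)² + (1·δz/z)²) = √(8.65e-05 + 0.00410) = 0.0647, so δp = 232.
Q = p − q + w: δQ = √(δp² + δq² + δw²) = √(53700 + 8410 + 68200) = 361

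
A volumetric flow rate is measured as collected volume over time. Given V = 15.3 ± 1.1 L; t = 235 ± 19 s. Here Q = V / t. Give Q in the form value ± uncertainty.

For a monomial Q ∝ V, t^-1, fractional errors add in quadrature:
  (1·δV/V)² = (1×0.0719)² = 0.00517;  (-1·δt/t)² = (-1×0.0809)² = 0.00654
δQ/Q = √(0.0117) = 0.108
Q = 0.0651 L/s, so δQ = 0.108 × 0.0651 = 0.00704 L/s.

0.0651 ± 0.00704 L/s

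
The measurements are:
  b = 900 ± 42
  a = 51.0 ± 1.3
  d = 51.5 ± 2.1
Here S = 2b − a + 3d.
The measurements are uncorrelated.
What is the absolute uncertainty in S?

84.2

Each term contributes (cᵢ δxᵢ)² to (δS)²:
  (2·δb)² = 7060;  (δa)² = 1.69;  (3·δd)² = 39.7
δS = √(7100) = 84.2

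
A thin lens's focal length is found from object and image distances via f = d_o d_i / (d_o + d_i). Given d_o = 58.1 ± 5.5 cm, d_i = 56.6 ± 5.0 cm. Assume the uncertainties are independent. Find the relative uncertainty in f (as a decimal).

0.0647

∂f/∂d_o = (d_i/(d_o+d_i))² = 0.244;  ∂f/∂d_i = (d_o/(d_o+d_i))² = 0.257
δf = √((∂f/∂d_o · δd_o)² + (∂f/∂d_i · δd_i)²) = √(1.79 + 1.65) = 1.85 cm
f = 28.7 cm, so δf/f = 1.85/28.7 = 0.0647.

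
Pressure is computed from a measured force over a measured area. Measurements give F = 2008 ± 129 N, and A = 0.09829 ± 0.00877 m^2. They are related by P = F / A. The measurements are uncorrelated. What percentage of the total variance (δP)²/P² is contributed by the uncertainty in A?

(δP/P)² = (1·δF/F)² + (-1·δA/A)²
  F term: (1×0.0642)² = 0.00413
  A term: (-1×0.0892)² = 0.00796
Total = 0.0121. Share from A = 0.00796/0.0121 = 0.659.

65.9%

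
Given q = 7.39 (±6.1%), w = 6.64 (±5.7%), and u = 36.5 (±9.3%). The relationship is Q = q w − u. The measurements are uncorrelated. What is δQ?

5.32

Let p = q·w = 49.1. δp/p = √((1·δq/q)² + (1·δw/w)²) = √(0.00372 + 0.00325) = 0.0835, so δp = 4.10.
Q = p − u: δQ = √(δp² + δu²) = √(16.8 + 11.5) = 5.32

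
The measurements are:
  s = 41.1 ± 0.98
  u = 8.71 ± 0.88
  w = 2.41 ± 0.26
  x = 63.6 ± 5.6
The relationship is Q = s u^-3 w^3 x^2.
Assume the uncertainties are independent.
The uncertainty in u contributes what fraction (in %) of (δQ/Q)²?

(δQ/Q)² = (1·δs/s)² + (-3·δu/u)² + (3·δw/w)² + (2·δx/x)²
  s term: (1×0.0238)² = 0.000569
  u term: (-3×0.101)² = 0.0919
  w term: (3×0.108)² = 0.105
  x term: (2×0.0881)² = 0.0310
Total = 0.228. Share from u = 0.0919/0.228 = 0.403.

40.3%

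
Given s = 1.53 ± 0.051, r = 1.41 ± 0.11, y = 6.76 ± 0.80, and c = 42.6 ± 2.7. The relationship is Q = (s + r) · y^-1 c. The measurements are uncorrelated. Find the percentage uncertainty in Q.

Let u = s + r = 2.94. δu = √(δs² + δr²) = √(0.00260 + 0.0121) = 0.121, so δu/u = 0.0412.
Q is then a monomial in u, y, c:
δQ/Q = √((δu/u)² + (-1·δy/y)² + (1·δc/c)²) = √(0.00170 + 0.0140 + 0.00402) = 0.140

14.0%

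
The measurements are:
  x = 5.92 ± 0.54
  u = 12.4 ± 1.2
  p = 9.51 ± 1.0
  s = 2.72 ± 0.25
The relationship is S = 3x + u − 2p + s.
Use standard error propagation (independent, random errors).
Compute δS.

For a sum/difference, combine absolute errors in quadrature:
  (3·δx)² = 2.62;  (δu)² = 1.44;  (2·δp)² = 4.00;  (δs)² = 0.0625
δS = √(8.13) = 2.85

2.85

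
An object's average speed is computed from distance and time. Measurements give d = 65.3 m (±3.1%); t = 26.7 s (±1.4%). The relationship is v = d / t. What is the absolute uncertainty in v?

0.0832 m/s

v is a product of powers, so relative uncertainties combine in quadrature:
  (1·δd/d)² = (1×0.0310)² = 0.000961;  (-1·δt/t)² = (-1×0.0140)² = 0.000196
δv/v = √(0.00116) = 0.0340
v = 2.45 m/s, so δv = 0.0340 × 2.45 = 0.0832 m/s.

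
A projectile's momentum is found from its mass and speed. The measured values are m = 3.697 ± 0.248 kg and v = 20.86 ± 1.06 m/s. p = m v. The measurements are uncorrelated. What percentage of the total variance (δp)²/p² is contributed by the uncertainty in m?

(δp/p)² = (1·δm/m)² + (1·δv/v)²
  m term: (1×0.0671)² = 0.00450
  v term: (1×0.0508)² = 0.00258
Total = 0.00708. Share from m = 0.00450/0.00708 = 0.635.

63.5%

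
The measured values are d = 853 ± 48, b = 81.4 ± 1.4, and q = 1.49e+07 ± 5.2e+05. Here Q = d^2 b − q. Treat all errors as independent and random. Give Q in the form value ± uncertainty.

(4.43 ± 0.676) × 10^7

Let p = d^2·b = 5.92e+07. δp/p = √((2·δd/d)² + (1·δb/b)²) = √(0.0127 + 0.000296) = 0.114, so δp = 6.74e+06.
Q = p − q: δQ = √(δp² + δq²) = √(4.55e+13 + 2.7e+11) = 6.76e+06
Q = 4.43e+07.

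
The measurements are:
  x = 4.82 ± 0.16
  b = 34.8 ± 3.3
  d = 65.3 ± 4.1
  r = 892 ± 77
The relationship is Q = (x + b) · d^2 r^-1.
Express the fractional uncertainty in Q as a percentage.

17.4%

Let u = x + b = 39.6. δu = √(δx² + δb²) = √(0.0256 + 10.9) = 3.30, so δu/u = 0.0834.
Q is then a monomial in u, d, r:
δQ/Q = √((δu/u)² + (2·δd/d)² + (-1·δr/r)²) = √(0.00695 + 0.0158 + 0.00745) = 0.174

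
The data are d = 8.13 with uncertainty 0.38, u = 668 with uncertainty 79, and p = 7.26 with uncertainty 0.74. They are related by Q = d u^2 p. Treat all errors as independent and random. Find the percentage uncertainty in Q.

26.2%

Since Q is a product/quotient, work with relative uncertainties:
  (1·δd/d)² = (1×0.0467)² = 0.00218;  (2·δu/u)² = (2×0.118)² = 0.0559;  (1·δp/p)² = (1×0.102)² = 0.0104
δQ/Q = √(0.0685) = 0.262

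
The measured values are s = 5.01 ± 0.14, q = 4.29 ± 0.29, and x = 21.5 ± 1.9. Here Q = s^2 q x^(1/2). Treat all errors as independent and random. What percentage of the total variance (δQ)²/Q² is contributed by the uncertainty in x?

20.2%

(δQ/Q)² = (2·δs/s)² + (1·δq/q)² + (½·δx/x)²
  s term: (2×0.0279)² = 0.00312
  q term: (1×0.0676)² = 0.00457
  x term: (0.5×0.0884)² = 0.00195
Total = 0.00965. Share from x = 0.00195/0.00965 = 0.202.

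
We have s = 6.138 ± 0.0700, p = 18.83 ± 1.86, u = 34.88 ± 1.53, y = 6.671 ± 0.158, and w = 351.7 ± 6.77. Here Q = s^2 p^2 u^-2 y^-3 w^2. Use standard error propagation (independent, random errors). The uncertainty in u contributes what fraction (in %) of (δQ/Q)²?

14.3%

(δQ/Q)² = (2·δs/s)² + (2·δp/p)² + (-2·δu/u)² + (-3·δy/y)² + (2·δw/w)²
  s term: (2×0.0114)² = 0.000520
  p term: (2×0.0988)² = 0.0390
  u term: (-2×0.0439)² = 0.00770
  y term: (-3×0.0237)² = 0.00505
  w term: (2×0.0192)² = 0.00148
Total = 0.0538. Share from u = 0.00770/0.0538 = 0.143.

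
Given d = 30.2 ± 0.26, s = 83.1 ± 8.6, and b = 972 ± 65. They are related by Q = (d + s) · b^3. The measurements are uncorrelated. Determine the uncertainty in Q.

2.23e+10

Let u = d + s = 113. δu = √(δd² + δs²) = √(0.0676 + 74.0) = 8.60, so δu/u = 0.0759.
Q is then a monomial in u, b:
δQ/Q = √((δu/u)² + (3·δb/b)²) = √(0.00577 + 0.0402) = 0.215
Q = 1.04e+11, so δQ = 0.215 × 1.04e+11 = 2.23e+10.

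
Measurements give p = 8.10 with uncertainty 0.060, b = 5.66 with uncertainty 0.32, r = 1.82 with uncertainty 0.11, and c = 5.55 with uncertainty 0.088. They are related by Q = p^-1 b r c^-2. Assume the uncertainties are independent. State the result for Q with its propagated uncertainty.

0.0413 ± 0.00367

Relative error in a monomial: (δQ/Q)² = Σ (nᵢ · δxᵢ/xᵢ)².
  (-1·δp/p)² = (-1×0.00741)² = 5.49e-05;  (1·δb/b)² = (1×0.0565)² = 0.00320;  (1·δr/r)² = (1×0.0604)² = 0.00365;  (-2·δc/c)² = (-2×0.0159)² = 0.00101
δQ/Q = √(0.00791) = 0.0889
Q = 0.0413, so δQ = 0.0889 × 0.0413 = 0.00367.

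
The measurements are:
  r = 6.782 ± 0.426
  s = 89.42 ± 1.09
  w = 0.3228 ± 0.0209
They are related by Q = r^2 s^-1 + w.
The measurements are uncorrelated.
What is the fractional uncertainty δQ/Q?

Let p = r^2·s^-1 = 0.5144. δp/p = √((2·δr/r)² + (-1·δs/s)²) = √(0.0158 + 0.000149) = 0.126, so δp = 0.0649.
Q = p + w: δQ = √(δp² + δw²) = √(0.00421 + 0.000437) = 0.0682
Q = 0.8372, so δQ/Q = 0.0682/0.8372 = 0.0815.

0.0815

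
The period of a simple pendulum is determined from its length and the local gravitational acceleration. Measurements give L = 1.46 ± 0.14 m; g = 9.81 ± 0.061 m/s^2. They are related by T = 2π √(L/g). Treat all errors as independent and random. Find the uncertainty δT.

0.116 s

Products/powers → add relative errors in quadrature, weighted by exponent:
  (½·δL/L)² = (0.5×0.0959)² = 0.00230;  (−½·δg/g)² = (-0.5×0.00622)² = 9.67e-06
δT/T = √(0.00231) = 0.0480
T = 2.42 s, so δT = 0.0480 × 2.42 = 0.116 s.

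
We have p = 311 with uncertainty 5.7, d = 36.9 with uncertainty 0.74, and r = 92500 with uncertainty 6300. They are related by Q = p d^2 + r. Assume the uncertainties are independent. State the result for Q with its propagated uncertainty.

(5.16 ± 0.197) × 10^5

Let w = p·d^2 = 4.23e+05. δw/w = √((1·δp/p)² + (2·δd/d)²) = √(0.000336 + 0.00161) = 0.0441, so δw = 18700.
Q = w + r: δQ = √(δw² + δr²) = √(3.49e+08 + 3.97e+07) = 19700
Q = 5.16e+05.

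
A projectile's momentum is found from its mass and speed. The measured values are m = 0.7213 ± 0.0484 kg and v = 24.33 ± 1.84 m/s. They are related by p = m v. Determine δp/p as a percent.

Relative error in a monomial: (δp/p)² = Σ (nᵢ · δxᵢ/xᵢ)².
  (1·δm/m)² = (1×0.0671)² = 0.00450;  (1·δv/v)² = (1×0.0756)² = 0.00572
δp/p = √(0.0102) = 0.101

10.1%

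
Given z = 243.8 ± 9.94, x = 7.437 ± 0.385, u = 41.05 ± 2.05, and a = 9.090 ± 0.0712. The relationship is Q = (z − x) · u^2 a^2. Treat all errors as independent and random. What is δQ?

3.6e+06

Let w = z − x = 236.4. δw = √(δz² + δx²) = √(98.8 + 0.148) = 9.95, so δw/w = 0.0421.
Q is then a monomial in w, u, a:
δQ/Q = √((δw/w)² + (2·δu/u)² + (2·δa/a)²) = √(0.00177 + 0.00998 + 0.000245) = 0.110
Q = 3.291e+07, so δQ = 0.110 × 3.291e+07 = 3.6e+06.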